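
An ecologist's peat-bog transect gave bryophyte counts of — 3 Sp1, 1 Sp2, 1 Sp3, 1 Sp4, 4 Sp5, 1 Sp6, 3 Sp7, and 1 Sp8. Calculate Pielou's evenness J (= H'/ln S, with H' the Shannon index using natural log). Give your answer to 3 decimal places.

0.913

Total N = 3+1+1+1+4+1+3+1 = 15, so the proportions are 0.2, 0.06667, 0.06667, 0.06667, 0.26667, 0.06667, 0.2, 0.06667 (working shown to 5 dp, full precision carried).
H' = −Σ pᵢ ln pᵢ = −((-0.32189) + (-0.18054) + (-0.18054) + (-0.18054) + (-0.35247) + (-0.18054) + (-0.32189) + (-0.18054)) = 1.89893.
With S = 8 species, ln S = 2.07944, so J = 1.89893/2.07944 = 0.91319, i.e. 0.913 to 3 decimal places.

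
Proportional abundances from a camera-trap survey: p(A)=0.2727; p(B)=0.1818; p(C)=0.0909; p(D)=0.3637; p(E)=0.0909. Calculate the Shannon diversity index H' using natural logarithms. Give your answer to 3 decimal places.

Each pᵢ ln pᵢ term (working shown to 5 dp, full precision carried): 0.2727×(-1.29938)=-0.35434, 0.1818×(-1.70485)=-0.30994, 0.0909×(-2.39800)=-0.21798, 0.3637×(-1.01143)=-0.36786, 0.0909×(-2.39800)=-0.21798.
Sum = -1.46809, so H' = 1.468.

1.468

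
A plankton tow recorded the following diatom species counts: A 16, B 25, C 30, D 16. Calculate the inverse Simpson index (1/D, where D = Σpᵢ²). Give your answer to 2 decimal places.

Total N = 16+25+30+16 = 87, so the proportions are 0.183908, 0.287356, 0.344828, 0.183908 (working shown to 6 dp, full precision carried).
D = 0.183908² + 0.287356² + 0.344828² + 0.183908² = 0.033822 + 0.082574 + 0.118906 + 0.033822 = 0.269124.
So 1/D = 3.7158, i.e. 3.72 to 2 decimal places.

3.72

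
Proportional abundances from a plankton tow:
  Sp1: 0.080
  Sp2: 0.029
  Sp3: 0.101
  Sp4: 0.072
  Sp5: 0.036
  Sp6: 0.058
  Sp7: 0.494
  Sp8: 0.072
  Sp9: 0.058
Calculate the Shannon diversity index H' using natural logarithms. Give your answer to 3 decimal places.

Each pᵢ ln pᵢ term (working shown to 5 dp, full precision carried): 0.08×(-2.52573)=-0.20206, 0.029×(-3.54046)=-0.10267, 0.101×(-2.29263)=-0.23156, 0.072×(-2.63109)=-0.18944, 0.036×(-3.32424)=-0.11967, 0.058×(-2.84731)=-0.16514, 0.494×(-0.70522)=-0.34838, 0.072×(-2.63109)=-0.18944, 0.058×(-2.84731)=-0.16514.
Sum = -1.71350, so H' = 1.714.

1.714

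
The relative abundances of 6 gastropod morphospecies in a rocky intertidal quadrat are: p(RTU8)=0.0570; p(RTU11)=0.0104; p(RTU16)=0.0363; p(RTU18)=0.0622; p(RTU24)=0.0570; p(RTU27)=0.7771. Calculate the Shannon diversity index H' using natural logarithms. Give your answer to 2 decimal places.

0.86

Each pᵢ ln pᵢ term (working shown to 4 dp, full precision carried): 0.057×(-2.8647)=-0.1633, 0.0104×(-4.5659)=-0.0475, 0.0363×(-3.3159)=-0.1204, 0.0622×(-2.7774)=-0.1728, 0.057×(-2.8647)=-0.1633, 0.7771×(-0.2522)=-0.1960.
Sum = -0.8632, so H' = 0.86.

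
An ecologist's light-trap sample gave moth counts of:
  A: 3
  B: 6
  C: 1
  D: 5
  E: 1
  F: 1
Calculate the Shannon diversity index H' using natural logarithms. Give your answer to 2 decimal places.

1.53

Total N = 3+6+1+5+1+1 = 17, so the proportions are 0.1765, 0.3529, 0.0588, 0.2941, 0.0588, 0.0588 (working shown to 4 dp, full precision carried).
Each pᵢ ln pᵢ term: 0.1765×(-1.7346)=-0.3061, 0.3529×(-1.0415)=-0.3676, 0.0588×(-2.8332)=-0.1667, 0.2941×(-1.2238)=-0.3599, 0.0588×(-2.8332)=-0.1667, 0.0588×(-2.8332)=-0.1667.
Sum = -1.5336, so H' = 1.53.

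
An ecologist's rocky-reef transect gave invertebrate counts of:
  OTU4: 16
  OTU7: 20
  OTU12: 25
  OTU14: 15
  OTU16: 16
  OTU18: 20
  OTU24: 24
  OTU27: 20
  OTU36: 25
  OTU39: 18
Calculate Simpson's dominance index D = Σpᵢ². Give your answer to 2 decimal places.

Total N = 16+20+25+15+16+20+24+20+25+18 = 199, so the proportions are 0.0804, 0.1005, 0.1256, 0.0754, 0.0804, 0.1005, 0.1206, 0.1005, 0.1256, 0.0905 (working shown to 4 dp, full precision carried).
D = 0.0804² + 0.1005² + 0.1256² + 0.0754² + 0.0804² + 0.1005² + 0.1206² + 0.1005² + 0.1256² + 0.0905² = 0.0065 + 0.0101 + 0.0158 + 0.0057 + 0.0065 + 0.0101 + 0.0145 + 0.0101 + 0.0158 + 0.0082 = 0.1032.
To 2 decimal places, D = 0.10.

0.10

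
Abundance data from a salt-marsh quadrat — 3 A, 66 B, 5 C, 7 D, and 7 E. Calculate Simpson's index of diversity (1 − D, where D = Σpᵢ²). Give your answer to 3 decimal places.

Total N = 3+66+5+7+7 = 88, so the proportions are 0.03409, 0.75, 0.05682, 0.07955, 0.07955 (working shown to 5 dp, full precision carried).
D = 0.03409² + 0.75² + 0.05682² + 0.07955² + 0.07955² = 0.00116 + 0.56250 + 0.00323 + 0.00633 + 0.00633 = 0.57955.
So 1 − D = 0.42045, i.e. 0.420 to 3 decimal places.

0.420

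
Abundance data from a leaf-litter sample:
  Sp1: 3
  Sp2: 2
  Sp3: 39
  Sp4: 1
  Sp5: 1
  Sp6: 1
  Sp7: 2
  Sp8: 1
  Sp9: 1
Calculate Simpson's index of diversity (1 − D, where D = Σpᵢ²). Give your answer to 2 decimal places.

Total N = 3+2+39+1+1+1+2+1+1 = 51, so the proportions are 0.0588, 0.0392, 0.7647, 0.0196, 0.0196, 0.0196, 0.0392, 0.0196, 0.0196 (working shown to 4 dp, full precision carried).
D = 0.0588² + 0.0392² + 0.7647² + 0.0196² + 0.0196² + 0.0196² + 0.0392² + 0.0196² + 0.0196² = 0.0035 + 0.0015 + 0.5848 + 0.0004 + 0.0004 + 0.0004 + 0.0015 + 0.0004 + 0.0004 = 0.5932.
So 1 − D = 0.4068, i.e. 0.41 to 2 decimal places.

0.41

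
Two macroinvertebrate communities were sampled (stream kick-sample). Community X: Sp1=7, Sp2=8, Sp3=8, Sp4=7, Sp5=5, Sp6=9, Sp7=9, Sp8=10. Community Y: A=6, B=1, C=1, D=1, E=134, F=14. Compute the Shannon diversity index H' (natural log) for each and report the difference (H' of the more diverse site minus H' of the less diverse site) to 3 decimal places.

1.489

Community X: N=63, proportions 0.11111, 0.12698, 0.12698, 0.11111, 0.07937, 0.14286, 0.14286, 0.15873, giving H' = 2.06160 (working shown to 5 dp, full precision carried).
Community Y: N=157, proportions 0.03822, 0.00637, 0.00637, 0.00637, 0.8535, 0.08917, giving H' = 0.57212.
Difference = |2.06160 − 0.57212| = 1.48948, i.e. 1.489 to 3 decimal places.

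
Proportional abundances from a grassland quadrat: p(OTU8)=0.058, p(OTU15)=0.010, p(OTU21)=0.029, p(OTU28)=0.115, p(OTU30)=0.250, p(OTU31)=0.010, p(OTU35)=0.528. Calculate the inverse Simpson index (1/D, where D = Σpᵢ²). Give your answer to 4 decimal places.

2.7862

D = 0.058² + 0.01² + 0.029² + 0.115² + 0.25² + 0.01² + 0.528² = 0.0033640 + 0.0001000 + 0.0008410 + 0.0132250 + 0.0625000 + 0.0001000 + 0.2787840 = 0.3589140 (working shown to 7 dp, full precision carried).
So 1/D = 2.786183, i.e. 2.7862 to 4 decimal places.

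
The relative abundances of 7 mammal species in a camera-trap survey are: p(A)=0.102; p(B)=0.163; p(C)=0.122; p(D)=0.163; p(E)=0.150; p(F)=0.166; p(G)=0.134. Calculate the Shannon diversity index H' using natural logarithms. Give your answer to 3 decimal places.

Each pᵢ ln pᵢ term (working shown to 5 dp, full precision carried): 0.102×(-2.28278)=-0.23284, 0.163×(-1.81401)=-0.29568, 0.122×(-2.10373)=-0.25666, 0.163×(-1.81401)=-0.29568, 0.15×(-1.89712)=-0.28457, 0.166×(-1.79577)=-0.29810, 0.134×(-2.00992)=-0.26933.
Sum = -1.93286, so H' = 1.933.

1.933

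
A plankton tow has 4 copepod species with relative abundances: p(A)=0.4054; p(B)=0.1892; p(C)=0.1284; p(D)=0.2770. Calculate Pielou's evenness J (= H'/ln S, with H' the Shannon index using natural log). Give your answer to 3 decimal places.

H' = −Σ pᵢ ln pᵢ = −((-0.36603) + (-0.31501) + (-0.26355) + (-0.35560)) = 1.30019 (working shown to 5 dp, full precision carried).
With S = 4 species, ln S = 1.38629, so J = 1.30019/1.38629 = 0.93789, i.e. 0.938 to 3 decimal places.

0.938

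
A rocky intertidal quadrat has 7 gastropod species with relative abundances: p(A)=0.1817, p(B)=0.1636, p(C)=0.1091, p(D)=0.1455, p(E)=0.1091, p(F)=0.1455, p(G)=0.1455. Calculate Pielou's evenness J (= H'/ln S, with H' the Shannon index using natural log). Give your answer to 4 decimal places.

H' = −Σ pᵢ ln pᵢ = −((-0.309871) + (-0.296170) + (-0.241710) + (-0.280463) + (-0.241710) + (-0.280463) + (-0.280463)) = 1.930849 (working shown to 6 dp, full precision carried).
With S = 7 species, ln S = 1.945910, so J = 1.930849/1.945910 = 0.992260, i.e. 0.9923 to 4 decimal places.

0.9923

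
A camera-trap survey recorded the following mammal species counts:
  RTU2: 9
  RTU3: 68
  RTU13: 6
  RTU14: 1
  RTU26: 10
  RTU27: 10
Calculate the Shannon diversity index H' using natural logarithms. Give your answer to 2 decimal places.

Total N = 9+68+6+1+10+10 = 104, so the proportions are 0.0865, 0.6538, 0.0577, 0.0096, 0.0962, 0.0962 (working shown to 4 dp, full precision carried).
Each pᵢ ln pᵢ term: 0.0865×(-2.4472)=-0.2118, 0.6538×(-0.4249)=-0.2778, 0.0577×(-2.8526)=-0.1646, 0.0096×(-4.6444)=-0.0447, 0.0962×(-2.3418)=-0.2252, 0.0962×(-2.3418)=-0.2252.
Sum = -1.1492, so H' = 1.15.

1.15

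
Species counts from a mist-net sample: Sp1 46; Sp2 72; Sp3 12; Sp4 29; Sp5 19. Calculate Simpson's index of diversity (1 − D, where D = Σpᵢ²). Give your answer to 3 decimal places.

Total N = 46+72+12+29+19 = 178, so the proportions are 0.25843, 0.40449, 0.06742, 0.16292, 0.10674 (working shown to 5 dp, full precision carried).
D = 0.25843² + 0.40449² + 0.06742² + 0.16292² + 0.10674² = 0.06678 + 0.16362 + 0.00454 + 0.02654 + 0.01139 = 0.27288.
So 1 − D = 0.72712, i.e. 0.727 to 3 decimal places.

0.727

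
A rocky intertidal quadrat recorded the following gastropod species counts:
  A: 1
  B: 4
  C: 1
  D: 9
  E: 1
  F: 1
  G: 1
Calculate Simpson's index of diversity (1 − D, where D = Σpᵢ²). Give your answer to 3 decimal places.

Total N = 1+4+1+9+1+1+1 = 18, so the proportions are 0.05556, 0.22222, 0.05556, 0.5, 0.05556, 0.05556, 0.05556 (working shown to 5 dp, full precision carried).
D = 0.05556² + 0.22222² + 0.05556² + 0.5² + 0.05556² + 0.05556² + 0.05556² = 0.00309 + 0.04938 + 0.00309 + 0.25000 + 0.00309 + 0.00309 + 0.00309 = 0.31481.
So 1 − D = 0.68519, i.e. 0.685 to 3 decimal places.

0.685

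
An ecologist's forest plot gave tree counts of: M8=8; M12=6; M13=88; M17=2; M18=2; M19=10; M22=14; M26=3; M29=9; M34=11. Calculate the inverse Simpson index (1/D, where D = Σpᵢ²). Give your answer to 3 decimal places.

2.800

Total N = 8+6+88+2+2+10+14+3+9+11 = 153, so the proportions are 0.052288, 0.039216, 0.575163, 0.013072, 0.013072, 0.065359, 0.091503, 0.019608, 0.058824, 0.071895 (working shown to 6 dp, full precision carried).
D = 0.052288² + 0.039216² + 0.575163² + 0.013072² + 0.013072² + 0.065359² + 0.091503² + 0.019608² + 0.058824² + 0.071895² = 0.002734 + 0.001538 + 0.330813 + 0.000171 + 0.000171 + 0.004272 + 0.008373 + 0.000384 + 0.003460 + 0.005169 = 0.357085.
So 1/D = 2.80045, i.e. 2.800 to 3 decimal places.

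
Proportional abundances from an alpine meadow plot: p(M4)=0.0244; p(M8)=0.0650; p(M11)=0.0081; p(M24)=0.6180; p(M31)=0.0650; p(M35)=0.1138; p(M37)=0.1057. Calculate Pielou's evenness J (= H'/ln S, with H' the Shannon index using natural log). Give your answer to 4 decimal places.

0.6512

H' = −Σ pᵢ ln pᵢ = −((-0.090601) + (-0.177669) + (-0.039009) + (-0.297423) + (-0.177669) + (-0.247323) + (-0.237524)) = 1.267218 (working shown to 6 dp, full precision carried).
With S = 7 species, ln S = 1.945910, so J = 1.267218/1.945910 = 0.651221, i.e. 0.6512 to 4 decimal places.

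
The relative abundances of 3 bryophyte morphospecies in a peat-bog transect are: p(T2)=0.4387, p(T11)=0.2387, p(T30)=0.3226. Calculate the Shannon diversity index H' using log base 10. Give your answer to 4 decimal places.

0.4640

Each pᵢ log₁₀ pᵢ term (working shown to 6 dp, full precision carried): 0.4387×(-0.357832)=-0.156981, 0.2387×(-0.622148)=-0.148507, 0.3226×(-0.491336)=-0.158505.
Sum = -0.463993, so H' = 0.4640.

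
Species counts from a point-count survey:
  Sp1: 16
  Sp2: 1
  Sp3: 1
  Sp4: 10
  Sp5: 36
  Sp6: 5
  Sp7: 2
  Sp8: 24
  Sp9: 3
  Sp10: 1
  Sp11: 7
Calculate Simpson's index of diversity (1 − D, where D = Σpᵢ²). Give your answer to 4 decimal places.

Total N = 16+1+1+10+36+5+2+24+3+1+7 = 106, so the proportions are 0.150943, 0.009434, 0.009434, 0.09434, 0.339623, 0.04717, 0.018868, 0.226415, 0.028302, 0.009434, 0.066038 (working shown to 6 dp, full precision carried).
D = 0.150943² + 0.009434² + 0.009434² + 0.09434² + 0.339623² + 0.04717² + 0.018868² + 0.226415² + 0.028302² + 0.009434² + 0.066038² = 0.022784 + 0.000089 + 0.000089 + 0.008900 + 0.115344 + 0.002225 + 0.000356 + 0.051264 + 0.000801 + 0.000089 + 0.004361 = 0.206301.
So 1 − D = 0.793699, i.e. 0.7937 to 4 decimal places.

0.7937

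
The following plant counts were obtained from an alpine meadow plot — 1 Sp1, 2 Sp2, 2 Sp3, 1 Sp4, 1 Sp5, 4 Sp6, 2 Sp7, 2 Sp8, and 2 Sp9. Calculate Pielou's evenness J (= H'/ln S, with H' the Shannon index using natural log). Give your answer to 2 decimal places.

0.96

Total N = 1+2+2+1+1+4+2+2+2 = 17, so the proportions are 0.0588, 0.1176, 0.1176, 0.0588, 0.0588, 0.2353, 0.1176, 0.1176, 0.1176 (working shown to 4 dp, full precision carried).
H' = −Σ pᵢ ln pᵢ = −((-0.1667) + (-0.2518) + (-0.2518) + (-0.1667) + (-0.1667) + (-0.3405) + (-0.2518) + (-0.2518) + (-0.2518)) = 2.0993.
With S = 9 species, ln S = 2.1972, so J = 2.0993/2.1972 = 0.9554, i.e. 0.96 to 2 decimal places.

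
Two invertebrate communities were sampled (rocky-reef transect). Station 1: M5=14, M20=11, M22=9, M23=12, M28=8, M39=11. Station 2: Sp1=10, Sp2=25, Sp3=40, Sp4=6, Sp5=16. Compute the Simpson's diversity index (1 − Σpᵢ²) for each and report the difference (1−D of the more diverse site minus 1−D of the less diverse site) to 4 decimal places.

Station 1: N=65, proportions 0.215385, 0.169231, 0.138462, 0.184615, 0.123077, 0.169231, giving 1−D = 0.827929 (working shown to 6 dp, full precision carried).
Station 2: N=97, proportions 0.103093, 0.257732, 0.412371, 0.061856, 0.164948, giving 1−D = 0.721862.
Difference = |0.827929 − 0.721862| = 0.106067, i.e. 0.1061 to 4 decimal places.

0.1061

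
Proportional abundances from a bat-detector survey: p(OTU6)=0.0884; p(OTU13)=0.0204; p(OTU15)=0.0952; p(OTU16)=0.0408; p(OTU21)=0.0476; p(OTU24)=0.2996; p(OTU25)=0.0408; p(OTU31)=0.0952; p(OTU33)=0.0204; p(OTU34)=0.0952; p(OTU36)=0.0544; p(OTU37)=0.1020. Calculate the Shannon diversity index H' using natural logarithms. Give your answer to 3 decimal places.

2.203

Each pᵢ ln pᵢ term (working shown to 5 dp, full precision carried): 0.0884×(-2.42588)=-0.21445, 0.0204×(-3.89222)=-0.07940, 0.0952×(-2.35178)=-0.22389, 0.0408×(-3.19907)=-0.13052, 0.0476×(-3.04492)=-0.14494, 0.2996×(-1.20531)=-0.36111, 0.0408×(-3.19907)=-0.13052, 0.0952×(-2.35178)=-0.22389, 0.0204×(-3.89222)=-0.07940, 0.0952×(-2.35178)=-0.22389, 0.0544×(-2.91139)=-0.15838, 0.102×(-2.28278)=-0.23284.
Sum = -2.20323, so H' = 2.203.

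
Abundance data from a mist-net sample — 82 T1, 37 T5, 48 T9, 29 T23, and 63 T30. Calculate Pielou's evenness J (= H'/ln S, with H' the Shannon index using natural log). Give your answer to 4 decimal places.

Total N = 82+37+48+29+63 = 259, so the proportions are 0.316602, 0.142857, 0.185328, 0.111969, 0.243243 (working shown to 6 dp, full precision carried).
H' = −Σ pᵢ ln pᵢ = −((-0.364127) + (-0.277987) + (-0.312394) + (-0.245160) + (-0.343871)) = 1.543540.
With S = 5 species, ln S = 1.609438, so J = 1.543540/1.609438 = 0.959055, i.e. 0.9591 to 4 decimal places.

0.9591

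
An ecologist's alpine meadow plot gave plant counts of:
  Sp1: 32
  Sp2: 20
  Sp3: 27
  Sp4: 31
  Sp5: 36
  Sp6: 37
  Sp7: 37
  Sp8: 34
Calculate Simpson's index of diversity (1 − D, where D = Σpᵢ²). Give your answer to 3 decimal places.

Total N = 32+20+27+31+36+37+37+34 = 254, so the proportions are 0.12598, 0.07874, 0.1063, 0.12205, 0.14173, 0.14567, 0.14567, 0.13386 (working shown to 5 dp, full precision carried).
D = 0.12598² + 0.07874² + 0.1063² + 0.12205² + 0.14173² + 0.14567² + 0.14567² + 0.13386² = 0.01587 + 0.00620 + 0.01130 + 0.01490 + 0.02009 + 0.02122 + 0.02122 + 0.01792 = 0.12871.
So 1 − D = 0.87129, i.e. 0.871 to 3 decimal places.

0.871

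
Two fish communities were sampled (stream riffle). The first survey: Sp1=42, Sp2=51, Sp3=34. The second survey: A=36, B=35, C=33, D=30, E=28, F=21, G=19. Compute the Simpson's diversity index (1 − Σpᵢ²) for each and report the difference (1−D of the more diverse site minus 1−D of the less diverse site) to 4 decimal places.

The first survey: N=127, proportions 0.330709, 0.401575, 0.267717, giving 1−D = 0.657697 (working shown to 6 dp, full precision carried).
The second survey: N=202, proportions 0.178218, 0.173267, 0.163366, 0.148515, 0.138614, 0.10396, 0.094059, giving 1−D = 0.850603.
Difference = |0.657697 − 0.850603| = 0.192906, i.e. 0.1929 to 4 decimal places.

0.1929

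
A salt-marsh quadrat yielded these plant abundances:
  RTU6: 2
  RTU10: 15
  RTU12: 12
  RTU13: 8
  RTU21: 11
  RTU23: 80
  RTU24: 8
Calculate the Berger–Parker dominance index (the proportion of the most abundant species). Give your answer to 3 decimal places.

Total N = 2+15+12+8+11+80+8 = 136, so the proportions are 0.01471, 0.11029, 0.08824, 0.05882, 0.08088, 0.58824, 0.05882 (working shown to 5 dp, full precision carried).
The largest proportion is 0.58824, i.e. d = 0.588 to 3 decimal places.

0.588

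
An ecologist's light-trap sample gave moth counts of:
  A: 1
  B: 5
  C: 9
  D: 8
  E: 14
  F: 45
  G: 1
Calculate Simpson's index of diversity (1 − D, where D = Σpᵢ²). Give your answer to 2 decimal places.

Total N = 1+5+9+8+14+45+1 = 83, so the proportions are 0.012, 0.0602, 0.1084, 0.0964, 0.1687, 0.5422, 0.012 (working shown to 4 dp, full precision carried).
D = 0.012² + 0.0602² + 0.1084² + 0.0964² + 0.1687² + 0.5422² + 0.012² = 0.0001 + 0.0036 + 0.0118 + 0.0093 + 0.0285 + 0.2939 + 0.0001 = 0.3474.
So 1 − D = 0.6526, i.e. 0.65 to 2 decimal places.

0.65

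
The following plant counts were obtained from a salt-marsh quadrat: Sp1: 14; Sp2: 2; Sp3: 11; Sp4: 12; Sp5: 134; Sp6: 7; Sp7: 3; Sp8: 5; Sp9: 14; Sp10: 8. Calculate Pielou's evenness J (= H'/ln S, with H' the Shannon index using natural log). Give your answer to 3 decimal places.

Total N = 14+2+11+12+134+7+3+5+14+8 = 210, so the proportions are 0.06667, 0.00952, 0.05238, 0.05714, 0.6381, 0.03333, 0.01429, 0.02381, 0.06667, 0.0381 (working shown to 5 dp, full precision carried).
H' = −Σ pᵢ ln pᵢ = −((-0.18054) + (-0.04432) + (-0.15448) + (-0.16355) + (-0.28668) + (-0.11337) + (-0.06069) + (-0.08899) + (-0.18054) + (-0.12448)) = 1.39765.
With S = 10 species, ln S = 2.30259, so J = 1.39765/2.30259 = 0.60699, i.e. 0.607 to 3 decimal places.

0.607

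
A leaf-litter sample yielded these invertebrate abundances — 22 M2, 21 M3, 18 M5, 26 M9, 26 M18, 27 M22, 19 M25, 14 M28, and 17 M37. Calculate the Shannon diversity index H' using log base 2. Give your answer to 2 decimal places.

3.14

Total N = 22+21+18+26+26+27+19+14+17 = 190, so the proportions are 0.1158, 0.1105, 0.0947, 0.1368, 0.1368, 0.1421, 0.1, 0.0737, 0.0895 (working shown to 4 dp, full precision carried).
Each pᵢ log₂ pᵢ term: 0.1158×(-3.1104)=-0.3602, 0.1105×(-3.1775)=-0.3512, 0.0947×(-3.3999)=-0.3221, 0.1368×(-2.8694)=-0.3927, 0.1368×(-2.8694)=-0.3927, 0.1421×(-2.8150)=-0.4000, 0.1×(-3.3219)=-0.3322, 0.0737×(-3.7625)=-0.2772, 0.0895×(-3.4824)=-0.3116.
Sum = -3.1398, so H' = 3.14.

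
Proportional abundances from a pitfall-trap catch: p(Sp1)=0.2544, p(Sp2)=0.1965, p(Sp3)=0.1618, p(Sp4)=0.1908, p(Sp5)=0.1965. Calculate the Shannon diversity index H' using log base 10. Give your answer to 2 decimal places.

Each pᵢ log₁₀ pᵢ term (working shown to 4 dp, full precision carried): 0.2544×(-0.5945)=-0.1512, 0.1965×(-0.7066)=-0.1389, 0.1618×(-0.7910)=-0.1280, 0.1908×(-0.7194)=-0.1373, 0.1965×(-0.7066)=-0.1389.
Sum = -0.6942, so H' = 0.69.

0.69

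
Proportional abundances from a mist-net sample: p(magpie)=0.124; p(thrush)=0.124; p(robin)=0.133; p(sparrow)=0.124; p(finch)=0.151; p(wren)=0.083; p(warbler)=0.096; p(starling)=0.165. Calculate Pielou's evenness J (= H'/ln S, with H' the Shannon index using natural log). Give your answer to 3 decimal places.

H' = −Σ pᵢ ln pᵢ = −((-0.25885) + (-0.25885) + (-0.26832) + (-0.25885) + (-0.28546) + (-0.20658) + (-0.22497) + (-0.29730)) = 2.05916 (working shown to 5 dp, full precision carried).
With S = 8 species, ln S = 2.07944, so J = 2.05916/2.07944 = 0.99025, i.e. 0.990 to 3 decimal places.

0.990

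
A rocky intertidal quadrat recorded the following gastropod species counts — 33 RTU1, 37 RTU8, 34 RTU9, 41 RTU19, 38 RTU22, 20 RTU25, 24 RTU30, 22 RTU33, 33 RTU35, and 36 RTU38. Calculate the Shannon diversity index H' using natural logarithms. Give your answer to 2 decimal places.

2.28

Total N = 33+37+34+41+38+20+24+22+33+36 = 318, so the proportions are 0.1038, 0.1164, 0.1069, 0.1289, 0.1195, 0.0629, 0.0755, 0.0692, 0.1038, 0.1132 (working shown to 4 dp, full precision carried).
Each pᵢ ln pᵢ term: 0.1038×(-2.2655)=-0.2351, 0.1164×(-2.1511)=-0.2503, 0.1069×(-2.2357)=-0.2390, 0.1289×(-2.0485)=-0.2641, 0.1195×(-2.1245)=-0.2539, 0.0629×(-2.7663)=-0.1740, 0.0755×(-2.5840)=-0.1950, 0.0692×(-2.6710)=-0.1848, 0.1038×(-2.2655)=-0.2351, 0.1132×(-2.1785)=-0.2466.
Sum = -2.2779, so H' = 2.28.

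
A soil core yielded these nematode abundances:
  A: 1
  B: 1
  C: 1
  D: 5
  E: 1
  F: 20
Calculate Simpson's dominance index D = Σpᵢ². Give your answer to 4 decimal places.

Total N = 1+1+1+5+1+20 = 29, so the proportions are 0.034483, 0.034483, 0.034483, 0.172414, 0.034483, 0.689655 (working shown to 6 dp, full precision carried).
D = 0.034483² + 0.034483² + 0.034483² + 0.172414² + 0.034483² + 0.689655² = 0.001189 + 0.001189 + 0.001189 + 0.029727 + 0.001189 + 0.475624 = 0.510107.
To 4 decimal places, D = 0.5101.

0.5101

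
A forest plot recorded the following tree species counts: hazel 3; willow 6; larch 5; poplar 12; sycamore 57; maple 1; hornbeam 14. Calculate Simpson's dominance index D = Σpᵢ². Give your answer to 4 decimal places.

0.3811

Total N = 3+6+5+12+57+1+14 = 98, so the proportions are 0.030612, 0.061224, 0.05102, 0.122449, 0.581633, 0.010204, 0.142857 (working shown to 6 dp, full precision carried).
D = 0.030612² + 0.061224² + 0.05102² + 0.122449² + 0.581633² + 0.010204² + 0.142857² = 0.000937 + 0.003748 + 0.002603 + 0.014994 + 0.338297 + 0.000104 + 0.020408 = 0.381091.
To 4 decimal places, D = 0.3811.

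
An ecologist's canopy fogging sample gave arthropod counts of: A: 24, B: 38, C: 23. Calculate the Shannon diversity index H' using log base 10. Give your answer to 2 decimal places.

0.46

Total N = 24+38+23 = 85, so the proportions are 0.28235, 0.44706, 0.27059 (working shown to 5 dp, full precision carried).
Each pᵢ log₁₀ pᵢ term: 0.28235×(-0.54921)=-0.15507, 0.44706×(-0.34964)=-0.15631, 0.27059×(-0.56769)=-0.15361.
Sum = -0.46499, so H' = 0.46.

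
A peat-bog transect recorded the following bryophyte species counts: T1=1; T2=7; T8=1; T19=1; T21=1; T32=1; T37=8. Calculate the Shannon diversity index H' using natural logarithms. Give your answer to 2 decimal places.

Total N = 1+7+1+1+1+1+8 = 20, so the proportions are 0.05, 0.35, 0.05, 0.05, 0.05, 0.05, 0.4 (working shown to 4 dp, full precision carried).
Each pᵢ ln pᵢ term: 0.05×(-2.9957)=-0.1498, 0.35×(-1.0498)=-0.3674, 0.05×(-2.9957)=-0.1498, 0.05×(-2.9957)=-0.1498, 0.05×(-2.9957)=-0.1498, 0.05×(-2.9957)=-0.1498, 0.4×(-0.9163)=-0.3665.
Sum = -1.4829, so H' = 1.48.

1.48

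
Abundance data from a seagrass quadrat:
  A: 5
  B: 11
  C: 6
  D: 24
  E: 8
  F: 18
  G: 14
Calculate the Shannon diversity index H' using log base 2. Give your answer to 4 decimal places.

2.6173

Total N = 5+11+6+24+8+18+14 = 86, so the proportions are 0.05814, 0.127907, 0.069767, 0.27907, 0.093023, 0.209302, 0.162791 (working shown to 6 dp, full precision carried).
Each pᵢ log₂ pᵢ term: 0.05814×(-4.104337)=-0.238624, 0.127907×(-2.966833)=-0.379479, 0.069767×(-3.841302)=-0.267998, 0.27907×(-1.841302)=-0.513852, 0.093023×(-3.426265)=-0.318722, 0.209302×(-2.256340)=-0.472257, 0.162791×(-2.618910)=-0.426334.
Sum = -2.617266, so H' = 2.6173.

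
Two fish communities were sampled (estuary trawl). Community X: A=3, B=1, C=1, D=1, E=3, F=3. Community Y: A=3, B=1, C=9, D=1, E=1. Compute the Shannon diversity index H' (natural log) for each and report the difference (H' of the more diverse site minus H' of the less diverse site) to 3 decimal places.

Community X: N=12, proportions 0.25, 0.083333, 0.083333, 0.083333, 0.25, 0.25, giving H' = 1.660947 (working shown to 6 dp, full precision carried).
Community Y: N=15, proportions 0.2, 0.066667, 0.6, 0.066667, 0.066667, giving H' = 1.169993.
Difference = |1.660947 − 1.169993| = 0.490954, i.e. 0.491 to 3 decimal places.

0.491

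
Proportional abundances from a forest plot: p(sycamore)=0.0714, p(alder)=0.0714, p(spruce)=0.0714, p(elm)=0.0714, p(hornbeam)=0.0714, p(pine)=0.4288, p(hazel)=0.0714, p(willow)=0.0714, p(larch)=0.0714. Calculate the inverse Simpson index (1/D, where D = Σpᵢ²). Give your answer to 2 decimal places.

4.45

D = 0.0714² + 0.0714² + 0.0714² + 0.0714² + 0.0714² + 0.4288² + 0.0714² + 0.0714² + 0.0714² = 0.005098 + 0.005098 + 0.005098 + 0.005098 + 0.005098 + 0.183869 + 0.005098 + 0.005098 + 0.005098 = 0.224653 (working shown to 6 dp, full precision carried).
So 1/D = 4.4513, i.e. 4.45 to 2 decimal places.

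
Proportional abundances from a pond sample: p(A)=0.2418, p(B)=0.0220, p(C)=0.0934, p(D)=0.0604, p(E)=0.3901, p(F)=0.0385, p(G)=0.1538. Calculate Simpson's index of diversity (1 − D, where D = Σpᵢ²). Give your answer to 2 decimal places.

D = 0.2418² + 0.022² + 0.0934² + 0.0604² + 0.3901² + 0.0385² + 0.1538² = 0.0585 + 0.0005 + 0.0087 + 0.0036 + 0.1522 + 0.0015 + 0.0237 = 0.2486 (working shown to 4 dp, full precision carried).
So 1 − D = 0.7514, i.e. 0.75 to 2 decimal places.

0.75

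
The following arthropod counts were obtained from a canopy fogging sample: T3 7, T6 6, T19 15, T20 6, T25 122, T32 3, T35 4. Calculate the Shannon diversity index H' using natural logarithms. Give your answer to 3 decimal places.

Total N = 7+6+15+6+122+3+4 = 163, so the proportions are 0.04294, 0.03681, 0.09202, 0.03681, 0.74847, 0.0184, 0.02454 (working shown to 5 dp, full precision carried).
Each pᵢ ln pᵢ term: 0.04294×(-3.14784)=-0.13518, 0.03681×(-3.30199)=-0.12155, 0.09202×(-2.38570)=-0.21954, 0.03681×(-3.30199)=-0.12155, 0.74847×(-0.28973)=-0.21685, 0.0184×(-3.99514)=-0.07353, 0.02454×(-3.70746)=-0.09098.
Sum = -0.97918, so H' = 0.979.

0.979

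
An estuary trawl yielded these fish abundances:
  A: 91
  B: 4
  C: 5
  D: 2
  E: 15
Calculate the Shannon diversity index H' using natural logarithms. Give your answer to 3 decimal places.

Total N = 91+4+5+2+15 = 117, so the proportions are 0.77778, 0.03419, 0.04274, 0.01709, 0.12821 (working shown to 5 dp, full precision carried).
Each pᵢ ln pᵢ term: 0.77778×(-0.25131)=-0.19547, 0.03419×(-3.37588)=-0.11541, 0.04274×(-3.15274)=-0.13473, 0.01709×(-4.06903)=-0.06956, 0.12821×(-2.05412)=-0.26335.
Sum = -0.77852, so H' = 0.779.

0.779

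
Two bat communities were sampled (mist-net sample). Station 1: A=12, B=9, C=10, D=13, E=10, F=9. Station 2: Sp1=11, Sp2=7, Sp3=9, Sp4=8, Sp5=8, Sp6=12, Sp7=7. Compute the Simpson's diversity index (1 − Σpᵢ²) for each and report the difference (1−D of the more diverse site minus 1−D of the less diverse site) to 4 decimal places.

Station 1: N=63, proportions 0.190476, 0.142857, 0.15873, 0.206349, 0.15873, 0.142857, giving 1−D = 0.829932 (working shown to 6 dp, full precision carried).
Station 2: N=62, proportions 0.177419, 0.112903, 0.145161, 0.129032, 0.129032, 0.193548, 0.112903, giving 1−D = 0.851197.
Difference = |0.829932 − 0.851197| = 0.021265, i.e. 0.0213 to 4 decimal places.

0.0213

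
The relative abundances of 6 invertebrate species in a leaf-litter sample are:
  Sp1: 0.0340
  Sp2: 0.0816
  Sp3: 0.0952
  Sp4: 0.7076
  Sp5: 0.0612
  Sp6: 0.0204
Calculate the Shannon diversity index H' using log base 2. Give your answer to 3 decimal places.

1.498

Each pᵢ log₂ pᵢ term (working shown to 5 dp, full precision carried): 0.034×(-4.87832)=-0.16586, 0.0816×(-3.61529)=-0.29501, 0.0952×(-3.39289)=-0.32300, 0.7076×(-0.49899)=-0.35309, 0.0612×(-4.03032)=-0.24666, 0.0204×(-5.61529)=-0.11455.
Sum = -1.49817, so H' = 1.498.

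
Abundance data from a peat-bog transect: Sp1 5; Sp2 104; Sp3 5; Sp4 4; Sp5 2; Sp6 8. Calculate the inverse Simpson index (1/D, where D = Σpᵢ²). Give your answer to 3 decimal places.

1.496

Total N = 5+104+5+4+2+8 = 128, so the proportions are 0.039062, 0.8125, 0.039062, 0.03125, 0.015625, 0.0625 (working shown to 6 dp, full precision carried).
D = 0.039062² + 0.8125² + 0.039062² + 0.03125² + 0.015625² + 0.0625² = 0.001526 + 0.660156 + 0.001526 + 0.000977 + 0.000244 + 0.003906 = 0.668335.
So 1/D = 1.49626, i.e. 1.496 to 3 decimal places.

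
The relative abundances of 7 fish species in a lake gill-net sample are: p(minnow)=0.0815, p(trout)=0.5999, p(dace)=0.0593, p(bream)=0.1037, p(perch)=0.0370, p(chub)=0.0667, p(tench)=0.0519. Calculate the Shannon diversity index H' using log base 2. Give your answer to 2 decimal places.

Each pᵢ log₂ pᵢ term (working shown to 4 dp, full precision carried): 0.0815×(-3.6171)=-0.2948, 0.5999×(-0.7372)=-0.4422, 0.0593×(-4.0758)=-0.2417, 0.1037×(-3.2695)=-0.3390, 0.037×(-4.7563)=-0.1760, 0.0667×(-3.9062)=-0.2605, 0.0519×(-4.2681)=-0.2215.
Sum = -1.9758, so H' = 1.98.

1.98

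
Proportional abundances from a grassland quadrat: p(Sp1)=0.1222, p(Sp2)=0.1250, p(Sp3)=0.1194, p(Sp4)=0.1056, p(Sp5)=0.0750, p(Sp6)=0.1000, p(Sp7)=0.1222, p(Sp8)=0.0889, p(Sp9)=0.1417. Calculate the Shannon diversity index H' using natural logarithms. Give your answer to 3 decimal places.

2.181

Each pᵢ ln pᵢ term (working shown to 5 dp, full precision carried): 0.1222×(-2.10210)=-0.25688, 0.125×(-2.07944)=-0.25993, 0.1194×(-2.12528)=-0.25376, 0.1056×(-2.24810)=-0.23740, 0.075×(-2.59027)=-0.19427, 0.1×(-2.30259)=-0.23026, 0.1222×(-2.10210)=-0.25688, 0.0889×(-2.42024)=-0.21516, 0.1417×(-1.95404)=-0.27689.
Sum = -2.18142, so H' = 2.181.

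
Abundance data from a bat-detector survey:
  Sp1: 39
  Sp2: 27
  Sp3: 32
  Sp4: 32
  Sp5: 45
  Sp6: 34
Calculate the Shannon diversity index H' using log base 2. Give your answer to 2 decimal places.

Total N = 39+27+32+32+45+34 = 209, so the proportions are 0.1866, 0.1292, 0.1531, 0.1531, 0.2153, 0.1627 (working shown to 4 dp, full precision carried).
Each pᵢ log₂ pᵢ term: 0.1866×(-2.4220)=-0.4519, 0.1292×(-2.9525)=-0.3814, 0.1531×(-2.7074)=-0.4145, 0.1531×(-2.7074)=-0.4145, 0.2153×(-2.2155)=-0.4770, 0.1627×(-2.6199)=-0.4262.
Sum = -2.5656, so H' = 2.57.

2.57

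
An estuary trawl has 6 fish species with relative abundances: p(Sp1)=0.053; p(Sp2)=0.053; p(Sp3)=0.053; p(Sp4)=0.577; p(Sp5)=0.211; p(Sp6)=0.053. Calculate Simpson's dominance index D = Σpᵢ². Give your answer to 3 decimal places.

0.389

D = 0.053² + 0.053² + 0.053² + 0.577² + 0.211² + 0.053² = 0.00281 + 0.00281 + 0.00281 + 0.33293 + 0.04452 + 0.00281 = 0.38869 (working shown to 5 dp, full precision carried).
To 3 decimal places, D = 0.389.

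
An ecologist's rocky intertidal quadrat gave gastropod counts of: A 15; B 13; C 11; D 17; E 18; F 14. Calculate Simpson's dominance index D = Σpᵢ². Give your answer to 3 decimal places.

0.171

Total N = 15+13+11+17+18+14 = 88, so the proportions are 0.17045, 0.14773, 0.125, 0.19318, 0.20455, 0.15909 (working shown to 5 dp, full precision carried).
D = 0.17045² + 0.14773² + 0.125² + 0.19318² + 0.20455² + 0.15909² = 0.02905 + 0.02182 + 0.01562 + 0.03732 + 0.04184 + 0.02531 = 0.17097.
To 3 decimal places, D = 0.171.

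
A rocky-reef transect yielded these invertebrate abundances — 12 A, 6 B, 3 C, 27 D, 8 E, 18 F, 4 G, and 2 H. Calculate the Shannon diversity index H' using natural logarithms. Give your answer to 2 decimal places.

Total N = 12+6+3+27+8+18+4+2 = 80, so the proportions are 0.15, 0.075, 0.0375, 0.3375, 0.1, 0.225, 0.05, 0.025 (working shown to 4 dp, full precision carried).
Each pᵢ ln pᵢ term: 0.15×(-1.8971)=-0.2846, 0.075×(-2.5903)=-0.1943, 0.0375×(-3.2834)=-0.1231, 0.3375×(-1.0862)=-0.3666, 0.1×(-2.3026)=-0.2303, 0.225×(-1.4917)=-0.3356, 0.05×(-2.9957)=-0.1498, 0.025×(-3.6889)=-0.0922.
Sum = -1.7764, so H' = 1.78.

1.78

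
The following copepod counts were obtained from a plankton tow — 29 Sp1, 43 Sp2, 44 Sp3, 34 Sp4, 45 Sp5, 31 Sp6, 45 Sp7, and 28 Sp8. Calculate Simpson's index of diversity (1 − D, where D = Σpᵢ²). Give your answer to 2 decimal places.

Total N = 29+43+44+34+45+31+45+28 = 299, so the proportions are 0.097, 0.1438, 0.1472, 0.1137, 0.1505, 0.1037, 0.1505, 0.0936 (working shown to 4 dp, full precision carried).
D = 0.097² + 0.1438² + 0.1472² + 0.1137² + 0.1505² + 0.1037² + 0.1505² + 0.0936² = 0.0094 + 0.0207 + 0.0217 + 0.0129 + 0.0227 + 0.0107 + 0.0227 + 0.0088 = 0.1295.
So 1 − D = 0.8705, i.e. 0.87 to 2 decimal places.

0.87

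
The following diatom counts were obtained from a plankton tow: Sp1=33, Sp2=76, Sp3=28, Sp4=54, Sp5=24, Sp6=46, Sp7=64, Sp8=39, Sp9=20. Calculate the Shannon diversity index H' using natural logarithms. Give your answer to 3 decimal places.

Total N = 33+76+28+54+24+46+64+39+20 = 384, so the proportions are 0.08594, 0.19792, 0.07292, 0.14062, 0.0625, 0.11979, 0.16667, 0.10156, 0.05208 (working shown to 5 dp, full precision carried).
Each pᵢ ln pᵢ term: 0.08594×(-2.45413)=-0.21090, 0.19792×(-1.61991)=-0.32061, 0.07292×(-2.61844)=-0.19093, 0.14062×(-1.96166)=-0.27586, 0.0625×(-2.77259)=-0.17329, 0.11979×(-2.12200)=-0.25420, 0.16667×(-1.79176)=-0.29863, 0.10156×(-2.28708)=-0.23228, 0.05208×(-2.95491)=-0.15390.
Sum = -2.11059, so H' = 2.111.

2.111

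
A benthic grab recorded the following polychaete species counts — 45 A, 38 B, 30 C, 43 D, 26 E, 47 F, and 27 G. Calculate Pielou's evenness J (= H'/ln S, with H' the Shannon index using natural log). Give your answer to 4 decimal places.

Total N = 45+38+30+43+26+47+27 = 256, so the proportions are 0.175781, 0.148438, 0.117188, 0.167969, 0.101562, 0.183594, 0.105469 (working shown to 6 dp, full precision carried).
H' = −Σ pᵢ ln pᵢ = −((-0.305598) + (-0.283158) + (-0.251248) + (-0.299652) + (-0.232282) + (-0.311197) + (-0.237235)) = 1.920370.
With S = 7 species, ln S = 1.945910, so J = 1.920370/1.945910 = 0.986875, i.e. 0.9869 to 4 decimal places.

0.9869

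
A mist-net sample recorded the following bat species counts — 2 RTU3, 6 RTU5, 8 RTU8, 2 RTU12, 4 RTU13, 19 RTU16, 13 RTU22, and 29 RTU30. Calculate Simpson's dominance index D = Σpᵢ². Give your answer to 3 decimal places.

0.217

Total N = 2+6+8+2+4+19+13+29 = 83, so the proportions are 0.0241, 0.07229, 0.09639, 0.0241, 0.04819, 0.22892, 0.15663, 0.3494 (working shown to 5 dp, full precision carried).
D = 0.0241² + 0.07229² + 0.09639² + 0.0241² + 0.04819² + 0.22892² + 0.15663² + 0.3494² = 0.00058 + 0.00523 + 0.00929 + 0.00058 + 0.00232 + 0.05240 + 0.02453 + 0.12208 = 0.21701.
To 3 decimal places, D = 0.217.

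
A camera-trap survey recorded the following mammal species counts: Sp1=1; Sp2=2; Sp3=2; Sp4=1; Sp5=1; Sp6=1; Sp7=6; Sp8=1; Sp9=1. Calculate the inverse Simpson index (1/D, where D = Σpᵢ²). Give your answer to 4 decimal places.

5.1200

Total N = 1+2+2+1+1+1+6+1+1 = 16, so the proportions are 0.0625, 0.125, 0.125, 0.0625, 0.0625, 0.0625, 0.375, 0.0625, 0.0625 (working shown to 8 dp, full precision carried).
D = 0.0625² + 0.125² + 0.125² + 0.0625² + 0.0625² + 0.0625² + 0.375² + 0.0625² + 0.0625² = 0.00390625 + 0.01562500 + 0.01562500 + 0.00390625 + 0.00390625 + 0.00390625 + 0.14062500 + 0.00390625 + 0.00390625 = 0.19531250.
So 1/D = 5.120000, i.e. 5.1200 to 4 decimal places.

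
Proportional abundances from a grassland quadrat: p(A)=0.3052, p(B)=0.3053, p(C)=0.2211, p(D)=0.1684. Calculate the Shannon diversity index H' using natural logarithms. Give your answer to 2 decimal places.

1.36

Each pᵢ ln pᵢ term (working shown to 4 dp, full precision carried): 0.3052×(-1.1868)=-0.3622, 0.3053×(-1.1865)=-0.3622, 0.2211×(-1.5091)=-0.3337, 0.1684×(-1.7814)=-0.3000.
Sum = -1.3581, so H' = 1.36.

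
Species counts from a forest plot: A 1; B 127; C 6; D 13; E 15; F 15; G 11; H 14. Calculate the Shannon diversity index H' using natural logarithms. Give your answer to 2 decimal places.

Total N = 1+127+6+13+15+15+11+14 = 202, so the proportions are 0.005, 0.6287, 0.0297, 0.0644, 0.0743, 0.0743, 0.0545, 0.0693 (working shown to 4 dp, full precision carried).
Each pᵢ ln pᵢ term: 0.005×(-5.3083)=-0.0263, 0.6287×(-0.4641)=-0.2918, 0.0297×(-3.5165)=-0.1045, 0.0644×(-2.7433)=-0.1766, 0.0743×(-2.6002)=-0.1931, 0.0743×(-2.6002)=-0.1931, 0.0545×(-2.9104)=-0.1585, 0.0693×(-2.6692)=-0.1850.
Sum = -1.3287, so H' = 1.33.

1.33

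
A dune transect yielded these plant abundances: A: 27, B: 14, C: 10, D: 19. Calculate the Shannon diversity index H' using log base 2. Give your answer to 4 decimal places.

Total N = 27+14+10+19 = 70, so the proportions are 0.385714, 0.2, 0.142857, 0.271429 (working shown to 6 dp, full precision carried).
Each pᵢ log₂ pᵢ term: 0.385714×(-1.374396)=-0.530124, 0.2×(-2.321928)=-0.464386, 0.142857×(-2.807355)=-0.401051, 0.271429×(-1.881356)=-0.510654.
Sum = -1.906214, so H' = 1.9062.

1.9062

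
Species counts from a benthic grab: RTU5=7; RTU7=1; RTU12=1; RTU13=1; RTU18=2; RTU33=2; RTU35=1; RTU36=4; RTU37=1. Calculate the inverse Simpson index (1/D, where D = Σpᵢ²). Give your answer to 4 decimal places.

Total N = 7+1+1+1+2+2+1+4+1 = 20, so the proportions are 0.35, 0.05, 0.05, 0.05, 0.1, 0.1, 0.05, 0.2, 0.05 (working shown to 8 dp, full precision carried).
D = 0.35² + 0.05² + 0.05² + 0.05² + 0.1² + 0.1² + 0.05² + 0.2² + 0.05² = 0.12250000 + 0.00250000 + 0.00250000 + 0.00250000 + 0.01000000 + 0.01000000 + 0.00250000 + 0.04000000 + 0.00250000 = 0.19500000.
So 1/D = 5.128205, i.e. 5.1282 to 4 decimal places.

5.1282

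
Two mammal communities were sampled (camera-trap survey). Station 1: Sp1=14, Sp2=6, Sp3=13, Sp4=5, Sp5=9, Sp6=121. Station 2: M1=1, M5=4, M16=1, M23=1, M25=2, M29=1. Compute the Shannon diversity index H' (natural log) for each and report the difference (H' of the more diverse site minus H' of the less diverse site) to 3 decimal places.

0.588

Station 1: N=168, proportions 0.083333333, 0.035714286, 0.077380952, 0.029761905, 0.053571429, 0.720238095, giving H' = 1.021853456 (working shown to 9 dp, full precision carried).
Station 2: N=10, proportions 0.1, 0.4, 0.1, 0.1, 0.2, 0.1, giving H' = 1.609437912.
Difference = |1.021853456 − 1.609437912| = 0.587584456, i.e. 0.588 to 3 decimal places.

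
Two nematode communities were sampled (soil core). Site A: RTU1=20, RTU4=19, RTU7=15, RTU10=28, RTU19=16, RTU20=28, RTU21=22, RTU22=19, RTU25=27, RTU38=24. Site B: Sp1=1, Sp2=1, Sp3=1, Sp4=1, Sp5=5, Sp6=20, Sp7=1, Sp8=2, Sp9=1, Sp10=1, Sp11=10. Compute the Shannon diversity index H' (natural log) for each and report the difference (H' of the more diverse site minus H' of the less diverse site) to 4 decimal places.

Site A: N=218, proportions 0.091743, 0.087156, 0.068807, 0.12844, 0.073394, 0.12844, 0.100917, 0.087156, 0.123853, 0.110092, giving H' = 2.280583 (working shown to 6 dp, full precision carried).
Site B: N=44, proportions 0.022727, 0.022727, 0.022727, 0.022727, 0.113636, 0.454545, 0.022727, 0.045455, 0.022727, 0.022727, 0.227273, giving H' = 1.684781.
Difference = |2.280583 − 1.684781| = 0.595802, i.e. 0.5958 to 4 decimal places.

0.5958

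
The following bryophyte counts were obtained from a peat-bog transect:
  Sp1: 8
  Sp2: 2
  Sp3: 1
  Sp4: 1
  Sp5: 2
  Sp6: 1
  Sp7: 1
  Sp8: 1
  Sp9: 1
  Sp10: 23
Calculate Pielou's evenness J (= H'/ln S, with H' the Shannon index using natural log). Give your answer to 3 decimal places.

Total N = 8+2+1+1+2+1+1+1+1+23 = 41, so the proportions are 0.19512, 0.04878, 0.02439, 0.02439, 0.04878, 0.02439, 0.02439, 0.02439, 0.02439, 0.56098 (working shown to 5 dp, full precision carried).
H' = −Σ pᵢ ln pᵢ = −((-0.31885) + (-0.14734) + (-0.09057) + (-0.09057) + (-0.14734) + (-0.09057) + (-0.09057) + (-0.09057) + (-0.09057) + (-0.32429)) = 1.48127.
With S = 10 species, ln S = 2.30259, so J = 1.48127/2.30259 = 0.64331, i.e. 0.643 to 3 decimal places.

0.643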